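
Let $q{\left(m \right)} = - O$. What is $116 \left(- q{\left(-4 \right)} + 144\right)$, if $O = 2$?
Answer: $16936$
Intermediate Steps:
$q{\left(m \right)} = -2$ ($q{\left(m \right)} = \left(-1\right) 2 = -2$)
$116 \left(- q{\left(-4 \right)} + 144\right) = 116 \left(\left(-1\right) \left(-2\right) + 144\right) = 116 \left(2 + 144\right) = 116 \cdot 146 = 16936$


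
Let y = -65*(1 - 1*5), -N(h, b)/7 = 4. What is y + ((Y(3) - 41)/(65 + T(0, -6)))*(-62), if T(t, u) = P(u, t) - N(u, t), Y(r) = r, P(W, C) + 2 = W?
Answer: 24456/85 ≈ 287.72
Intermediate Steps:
N(h, b) = -28 (N(h, b) = -7*4 = -28)
P(W, C) = -2 + W
T(t, u) = 26 + u (T(t, u) = (-2 + u) - 1*(-28) = (-2 + u) + 28 = 26 + u)
y = 260 (y = -65*(1 - 5) = -65*(-4) = 260)
y + ((Y(3) - 41)/(65 + T(0, -6)))*(-62) = 260 + ((3 - 41)/(65 + (26 - 6)))*(-62) = 260 - 38/(65 + 20)*(-62) = 260 - 38/85*(-62) = 260 + 2356/85 = 24456/85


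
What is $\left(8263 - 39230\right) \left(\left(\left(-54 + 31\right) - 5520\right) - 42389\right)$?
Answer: $1484310244$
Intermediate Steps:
$\left(8263 - 39230\right) \left(\left(\left(-54 + 31\right) - 5520\right) - 42389\right) = - 30967 \left(\left(-23 - 5520\right) - 42389\right) = - 30967 \left(-5543 - 42389\right) = \left(-30967\right) \left(-47932\right) = 1484310244$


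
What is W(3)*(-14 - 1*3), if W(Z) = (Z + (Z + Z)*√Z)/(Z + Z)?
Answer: -17/2 - 17*√3 ≈ -37.945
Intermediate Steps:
W(Z) = (Z + 2*Z^(3/2))/(2*Z) (W(Z) = (Z + (2*Z)*√Z)/((2*Z)) = (Z + 2*Z^(3/2))*(1/(2*Z)) = (Z + 2*Z^(3/2))/(2*Z))
W(3)*(-14 - 1*3) = (½ + √3)*(-14 - 1*3) = (½ + √3)*(-14 - 3) = (½ + √3)*(-17) = -17/2 - 17*√3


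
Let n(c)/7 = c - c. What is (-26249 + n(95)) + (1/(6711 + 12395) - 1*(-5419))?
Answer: -397977979/19106 ≈ -20830.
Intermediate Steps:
n(c) = 0 (n(c) = 7*(c - c) = 7*0 = 0)
(-26249 + n(95)) + (1/(6711 + 12395) - 1*(-5419)) = (-26249 + 0) + (1/(6711 + 12395) - 1*(-5419)) = -26249 + (1/19106 + 5419) = -26249 + 103535415/19106 = -397977979/19106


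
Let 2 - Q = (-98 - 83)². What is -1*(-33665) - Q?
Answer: 66424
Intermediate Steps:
Q = -32759 (Q = 2 - (-98 - 83)² = 2 - 1*(-181)² = 2 - 1*32761 = 2 - 32761 = -32759)
-1*(-33665) - Q = -1*(-33665) - 1*(-32759) = 33665 + 32759 = 66424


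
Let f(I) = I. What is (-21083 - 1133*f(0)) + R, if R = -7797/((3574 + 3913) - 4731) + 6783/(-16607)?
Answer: -965093728763/45768892 ≈ -21086.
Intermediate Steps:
R = -148178727/45768892 (R = -7797/(7487 - 4731) + 6783*(-1/16607) = -7797/2756 - 6783/16607 = -148178727/45768892 ≈ -3.2375)
(-21083 - 1133*f(0)) + R = (-21083 - 1133*0) - 148178727/45768892 = (-21083 + 0) - 148178727/45768892 = -21083 - 148178727/45768892 = -965093728763/45768892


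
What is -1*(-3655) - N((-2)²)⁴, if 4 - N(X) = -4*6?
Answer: -611001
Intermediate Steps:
N(X) = 28 (N(X) = 4 - (-4)*6 = 4 - 1*(-24) = 4 + 24 = 28)
-1*(-3655) - N((-2)²)⁴ = -1*(-3655) - 1*28⁴ = 3655 - 1*614656 = 3655 - 614656 = -611001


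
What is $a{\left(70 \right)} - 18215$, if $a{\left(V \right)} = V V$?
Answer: $-13315$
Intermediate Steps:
$a{\left(V \right)} = V^{2}$
$a{\left(70 \right)} - 18215 = 70^{2} - 18215 = 4900 - 18215 = -13315$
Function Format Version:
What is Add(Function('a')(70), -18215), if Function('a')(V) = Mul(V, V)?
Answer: -13315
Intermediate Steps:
Function('a')(V) = Pow(V, 2)
Add(Function('a')(70), -18215) = Add(Pow(70, 2), -18215) = Add(4900, -18215) = -13315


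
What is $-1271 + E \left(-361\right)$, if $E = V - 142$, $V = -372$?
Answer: $184283$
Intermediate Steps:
$E = -514$ ($E = -372 - 142 = -514$)
$-1271 + E \left(-361\right) = -1271 - -185554 = -1271 + 185554 = 184283$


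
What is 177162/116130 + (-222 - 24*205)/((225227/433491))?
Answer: -43135852246681/4359268585 ≈ -9895.2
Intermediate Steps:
177162/116130 + (-222 - 24*205)/((225227/433491)) = 177162*(1/116130) + (-222 - 4920)/((225227*(1/433491))) = 29527/19355 - 5142/225227/433491 = 29527/19355 - 5142*433491/225227 = 29527/19355 - 2229010722/225227 = -43135852246681/4359268585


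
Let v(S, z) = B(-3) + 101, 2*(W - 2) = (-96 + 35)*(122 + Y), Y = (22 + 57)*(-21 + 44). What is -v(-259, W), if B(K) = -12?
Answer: -89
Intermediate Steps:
Y = 1817 (Y = 79*23 = 1817)
W = -118275/2 (W = 2 + ((-96 + 35)*(122 + 1817))/2 = 2 + (-61*1939)/2 = 2 + (½)*(-118279) = 2 - 118279/2 = -118275/2 ≈ -59138.)
v(S, z) = 89 (v(S, z) = -12 + 101 = 89)
-v(-259, W) = -1*89 = -89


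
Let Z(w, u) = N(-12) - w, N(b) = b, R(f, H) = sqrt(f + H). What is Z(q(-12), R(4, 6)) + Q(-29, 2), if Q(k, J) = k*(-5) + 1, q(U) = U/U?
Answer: 133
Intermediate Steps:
R(f, H) = sqrt(H + f)
q(U) = 1
Q(k, J) = 1 - 5*k (Q(k, J) = -5*k + 1 = 1 - 5*k)
Z(w, u) = -12 - w
Z(q(-12), R(4, 6)) + Q(-29, 2) = (-12 - 1*1) + (1 - 5*(-29)) = (-12 - 1) + (1 + 145) = -13 + 146 = 133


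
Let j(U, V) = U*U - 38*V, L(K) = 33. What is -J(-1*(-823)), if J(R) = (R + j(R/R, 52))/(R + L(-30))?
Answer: 144/107 ≈ 1.3458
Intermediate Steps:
j(U, V) = U**2 - 38*V
J(R) = (-1975 + R)/(33 + R) (J(R) = (R + ((R/R)**2 - 38*52))/(R + 33) = (R + (1**2 - 1976))/(33 + R) = (R + (1 - 1976))/(33 + R) = (R - 1975)/(33 + R) = (-1975 + R)/(33 + R))
-J(-1*(-823)) = -(-1975 - 1*(-823))/(33 - 1*(-823)) = -(-1975 + 823)/(33 + 823) = -(-1152)/856 = -1*(-144/107) = 144/107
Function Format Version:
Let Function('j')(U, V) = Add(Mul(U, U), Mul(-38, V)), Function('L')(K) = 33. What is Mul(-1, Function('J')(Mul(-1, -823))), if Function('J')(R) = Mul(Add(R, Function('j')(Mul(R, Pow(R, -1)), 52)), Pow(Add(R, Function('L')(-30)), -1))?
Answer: Rational(144, 107) ≈ 1.3458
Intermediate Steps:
Function('j')(U, V) = Add(Pow(U, 2), Mul(-38, V))
Function('J')(R) = Mul(Pow(Add(33, R), -1), Add(-1975, R)) (Function('J')(R) = Mul(Add(R, Add(Pow(Mul(R, Pow(R, -1)), 2), Mul(-38, 52))), Pow(Add(R, 33), -1)) = Mul(Add(R, Add(Pow(1, 2), -1976)), Pow(Add(33, R), -1)) = Mul(Add(R, Add(1, -1976)), Pow(Add(33, R), -1)) = Mul(Add(R, -1975), Pow(Add(33, R), -1)) = Mul(Add(-1975, R), Pow(Add(33, R), -1)) = Mul(Pow(Add(33, R), -1), Add(-1975, R)))
Mul(-1, Function('J')(Mul(-1, -823))) = Mul(-1, Mul(Pow(Add(33, Mul(-1, -823)), -1), Add(-1975, Mul(-1, -823)))) = Mul(-1, Mul(Pow(Add(33, 823), -1), Add(-1975, 823))) = Mul(-1, Mul(Pow(856, -1), -1152)) = Mul(-1, Mul(Rational(1, 856), -1152)) = Mul(-1, Rational(-144, 107)) = Rational(144, 107)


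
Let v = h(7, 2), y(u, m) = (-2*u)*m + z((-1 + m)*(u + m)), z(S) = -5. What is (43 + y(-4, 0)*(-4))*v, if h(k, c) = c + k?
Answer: 567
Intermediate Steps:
y(u, m) = -5 - 2*m*u (y(u, m) = (-2*u)*m - 5 = -2*m*u - 5 = -5 - 2*m*u)
v = 9 (v = 2 + 7 = 9)
(43 + y(-4, 0)*(-4))*v = (43 + (-5 - 2*0*(-4))*(-4))*9 = (43 + (-5 + 0)*(-4))*9 = (43 - 5*(-4))*9 = (43 + 20)*9 = 63*9 = 567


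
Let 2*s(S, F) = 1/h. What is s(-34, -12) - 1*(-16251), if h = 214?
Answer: 6955429/428 ≈ 16251.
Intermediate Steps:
s(S, F) = 1/428 (s(S, F) = (1/2)/214 = (1/2)*(1/214) = 1/428)
s(-34, -12) - 1*(-16251) = 1/428 - 1*(-16251) = 1/428 + 16251 = 6955429/428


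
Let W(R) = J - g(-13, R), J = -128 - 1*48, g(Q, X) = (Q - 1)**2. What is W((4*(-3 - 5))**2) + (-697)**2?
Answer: 485437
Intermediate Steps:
g(Q, X) = (-1 + Q)**2
J = -176 (J = -128 - 48 = -176)
W(R) = -372 (W(R) = -176 - (-1 - 13)**2 = -176 - 1*(-14)**2 = -176 - 1*196 = -176 - 196 = -372)
W((4*(-3 - 5))**2) + (-697)**2 = -372 + (-697)**2 = -372 + 485809 = 485437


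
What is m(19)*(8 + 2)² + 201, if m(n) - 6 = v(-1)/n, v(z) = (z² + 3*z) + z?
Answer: 14919/19 ≈ 785.21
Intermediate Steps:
v(z) = z² + 4*z
m(n) = 6 - 3/n (m(n) = 6 + (-(4 - 1))/n = 6 + (-1*3)/n = 6 - 3/n)
m(19)*(8 + 2)² + 201 = (6 - 3/19)*(8 + 2)² + 201 = (6 - 3*1/19)*10² + 201 = (6 - 3/19)*100 + 201 = (111/19)*100 + 201 = 11100/19 + 201 = 14919/19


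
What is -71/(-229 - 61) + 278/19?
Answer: 81969/5510 ≈ 14.876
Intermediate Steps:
-71/(-229 - 61) + 278/19 = -71/(-290) + 278*(1/19) = -71*(-1/290) + 278/19 = 71/290 + 278/19 = 81969/5510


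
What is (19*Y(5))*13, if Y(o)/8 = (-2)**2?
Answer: 7904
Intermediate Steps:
Y(o) = 32 (Y(o) = 8*(-2)**2 = 8*4 = 32)
(19*Y(5))*13 = (19*32)*13 = 608*13 = 7904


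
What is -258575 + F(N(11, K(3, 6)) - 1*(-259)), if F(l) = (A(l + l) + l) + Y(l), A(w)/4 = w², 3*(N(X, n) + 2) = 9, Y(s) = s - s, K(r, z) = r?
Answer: 823285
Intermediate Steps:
Y(s) = 0
N(X, n) = 1 (N(X, n) = -2 + (⅓)*9 = -2 + 3 = 1)
A(w) = 4*w²
F(l) = l + 16*l² (F(l) = (4*(l + l)² + l) + 0 = (4*(2*l)² + l) + 0 = (4*(4*l²) + l) + 0 = (16*l² + l) + 0 = (l + 16*l²) + 0 = l + 16*l²)
-258575 + F(N(11, K(3, 6)) - 1*(-259)) = -258575 + (1 - 1*(-259))*(1 + 16*(1 - 1*(-259))) = -258575 + (1 + 259)*(1 + 16*(1 + 259)) = -258575 + 260*(1 + 16*260) = -258575 + 260*(1 + 4160) = -258575 + 260*4161 = -258575 + 1081860 = 823285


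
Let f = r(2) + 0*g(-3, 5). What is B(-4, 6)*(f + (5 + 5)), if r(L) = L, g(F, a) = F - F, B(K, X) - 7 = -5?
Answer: 24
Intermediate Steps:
B(K, X) = 2 (B(K, X) = 7 - 5 = 2)
g(F, a) = 0
f = 2 (f = 2 + 0*0 = 2 + 0 = 2)
B(-4, 6)*(f + (5 + 5)) = 2*(2 + (5 + 5)) = 2*(2 + 10) = 2*12 = 24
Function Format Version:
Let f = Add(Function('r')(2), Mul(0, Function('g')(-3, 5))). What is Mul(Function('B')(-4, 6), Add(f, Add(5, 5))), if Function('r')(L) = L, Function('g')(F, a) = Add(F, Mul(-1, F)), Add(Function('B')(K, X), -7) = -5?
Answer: 24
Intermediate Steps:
Function('B')(K, X) = 2 (Function('B')(K, X) = Add(7, -5) = 2)
Function('g')(F, a) = 0
f = 2 (f = Add(2, Mul(0, 0)) = Add(2, 0) = 2)
Mul(Function('B')(-4, 6), Add(f, Add(5, 5))) = Mul(2, Add(2, Add(5, 5))) = Mul(2, Add(2, 10)) = Mul(2, 12) = 24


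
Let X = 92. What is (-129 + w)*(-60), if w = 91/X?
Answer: 176655/23 ≈ 7680.6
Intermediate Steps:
w = 91/92 ≈ 0.98913
(-129 + w)*(-60) = (-129 + 91/92)*(-60) = -11777/92*(-60) = 176655/23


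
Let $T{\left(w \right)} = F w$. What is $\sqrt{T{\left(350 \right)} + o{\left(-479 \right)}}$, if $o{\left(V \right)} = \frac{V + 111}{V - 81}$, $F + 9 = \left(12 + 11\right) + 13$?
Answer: $\frac{79 \sqrt{1855}}{35} \approx 97.214$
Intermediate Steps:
$F = 27$ ($F = -9 + \left(\left(12 + 11\right) + 13\right) = -9 + \left(23 + 13\right) = -9 + 36 = 27$)
$T{\left(w \right)} = 27 w$
$o{\left(V \right)} = \frac{111 + V}{-81 + V}$
$\sqrt{T{\left(350 \right)} + o{\left(-479 \right)}} = \sqrt{27 \cdot 350 + \frac{111 - 479}{-81 - 479}} = \sqrt{9450 + \frac{1}{-560} \left(-368\right)} = \sqrt{9450 - - \frac{23}{35}} = \sqrt{9450 + \frac{23}{35}} = \sqrt{\frac{330773}{35}} = \frac{79 \sqrt{1855}}{35}$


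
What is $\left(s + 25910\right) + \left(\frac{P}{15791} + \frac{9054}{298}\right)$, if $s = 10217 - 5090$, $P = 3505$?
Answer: $\frac{73097692885}{2352859} \approx 31068.0$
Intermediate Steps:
$s = 5127$
$\left(s + 25910\right) + \left(\frac{P}{15791} + \frac{9054}{298}\right) = \left(5127 + 25910\right) + \left(\frac{3505}{15791} + \frac{9054}{298}\right) = 31037 + \left(3505 \cdot \frac{1}{15791} + 9054 \cdot \frac{1}{298}\right) = 31037 + \left(\frac{3505}{15791} + \frac{4527}{149}\right) = 31037 + \frac{72008102}{2352859} = \frac{73097692885}{2352859}$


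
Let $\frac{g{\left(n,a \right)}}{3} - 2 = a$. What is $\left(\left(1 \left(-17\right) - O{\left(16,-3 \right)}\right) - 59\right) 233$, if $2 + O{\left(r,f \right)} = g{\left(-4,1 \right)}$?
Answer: $-19339$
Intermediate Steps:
$g{\left(n,a \right)} = 6 + 3 a$
$O{\left(r,f \right)} = 7$ ($O{\left(r,f \right)} = -2 + \left(6 + 3 \cdot 1\right) = -2 + \left(6 + 3\right) = -2 + 9 = 7$)
$\left(\left(1 \left(-17\right) - O{\left(16,-3 \right)}\right) - 59\right) 233 = \left(\left(1 \left(-17\right) - 7\right) - 59\right) 233 = \left(\left(-17 - 7\right) - 59\right) 233 = \left(-24 - 59\right) 233 = \left(-83\right) 233 = -19339$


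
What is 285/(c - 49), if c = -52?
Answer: -285/101 ≈ -2.8218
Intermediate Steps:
285/(c - 49) = 285/(-52 - 49) = 285/(-101) = 285*(-1/101) = -285/101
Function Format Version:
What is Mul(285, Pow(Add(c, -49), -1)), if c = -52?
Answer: Rational(-285, 101) ≈ -2.8218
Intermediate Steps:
Mul(285, Pow(Add(c, -49), -1)) = Mul(285, Pow(Add(-52, -49), -1)) = Mul(285, Pow(-101, -1)) = Mul(285, Rational(-1, 101)) = Rational(-285, 101)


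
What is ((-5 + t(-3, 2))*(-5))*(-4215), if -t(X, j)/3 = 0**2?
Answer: -105375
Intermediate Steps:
t(X, j) = 0 (t(X, j) = -3*0**2 = -3*0 = 0)
((-5 + t(-3, 2))*(-5))*(-4215) = ((-5 + 0)*(-5))*(-4215) = -5*(-5)*(-4215) = 25*(-4215) = -105375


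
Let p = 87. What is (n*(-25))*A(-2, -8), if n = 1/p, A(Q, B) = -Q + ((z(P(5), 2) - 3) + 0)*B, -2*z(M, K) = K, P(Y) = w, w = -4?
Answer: -850/87 ≈ -9.7701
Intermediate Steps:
P(Y) = -4
z(M, K) = -K/2
A(Q, B) = -Q - 4*B (A(Q, B) = -Q + ((-½*2 - 3) + 0)*B = -Q + ((-1 - 3) + 0)*B = -Q + (-4 + 0)*B = -Q - 4*B)
n = 1/87 ≈ 0.011494
(n*(-25))*A(-2, -8) = ((1/87)*(-25))*(-1*(-2) - 4*(-8)) = -25*(2 + 32)/87 = -25/87*34 = -850/87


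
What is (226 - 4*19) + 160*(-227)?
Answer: -36170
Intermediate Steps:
(226 - 4*19) + 160*(-227) = (226 - 76) - 36320 = 150 - 36320 = -36170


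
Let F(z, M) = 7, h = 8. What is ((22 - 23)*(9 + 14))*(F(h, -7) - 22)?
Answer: 345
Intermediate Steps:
((22 - 23)*(9 + 14))*(F(h, -7) - 22) = ((22 - 23)*(9 + 14))*(7 - 22) = -1*23*(-15) = -23*(-15) = 345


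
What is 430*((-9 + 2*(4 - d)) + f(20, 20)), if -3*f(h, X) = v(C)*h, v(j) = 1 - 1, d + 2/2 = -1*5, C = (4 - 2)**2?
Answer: 4730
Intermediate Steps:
C = 4 (C = 2**2 = 4)
d = -6 (d = -1 - 1*5 = -1 - 5 = -6)
v(j) = 0
f(h, X) = 0 (f(h, X) = -0*h = -1/3*0 = 0)
430*((-9 + 2*(4 - d)) + f(20, 20)) = 430*((-9 + 2*(4 - 1*(-6))) + 0) = 430*((-9 + 2*(4 + 6)) + 0) = 430*((-9 + 2*10) + 0) = 430*((-9 + 20) + 0) = 430*(11 + 0) = 430*11 = 4730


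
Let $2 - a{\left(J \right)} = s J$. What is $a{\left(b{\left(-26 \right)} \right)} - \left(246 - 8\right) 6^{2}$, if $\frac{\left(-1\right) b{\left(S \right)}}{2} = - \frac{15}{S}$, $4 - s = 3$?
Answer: $- \frac{111343}{13} \approx -8564.8$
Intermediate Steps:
$s = 1$ ($s = 4 - 3 = 1$)
$b{\left(S \right)} = \frac{30}{S}$ ($b{\left(S \right)} = - 2 \left(- \frac{15}{S}\right) = \frac{30}{S}$)
$a{\left(J \right)} = 2 - J$ ($a{\left(J \right)} = 2 - 1 J = 2 - J$)
$a{\left(b{\left(-26 \right)} \right)} - \left(246 - 8\right) 6^{2} = \left(2 - \frac{30}{-26}\right) - \left(246 - 8\right) 6^{2} = \left(2 - 30 \left(- \frac{1}{26}\right)\right) - 238 \cdot 36 = \left(2 - - \frac{15}{13}\right) - 8568 = \left(2 + \frac{15}{13}\right) - 8568 = \frac{41}{13} - 8568 = - \frac{111343}{13}$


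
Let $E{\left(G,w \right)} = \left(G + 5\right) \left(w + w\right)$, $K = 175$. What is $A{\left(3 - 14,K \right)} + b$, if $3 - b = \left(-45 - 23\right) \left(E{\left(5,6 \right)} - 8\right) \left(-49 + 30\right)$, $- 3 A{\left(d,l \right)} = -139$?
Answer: $- \frac{433964}{3} \approx -1.4465 \cdot 10^{5}$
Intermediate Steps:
$E{\left(G,w \right)} = 2 w \left(5 + G\right)$ ($E{\left(G,w \right)} = \left(5 + G\right) 2 w = 2 w \left(5 + G\right)$)
$A{\left(d,l \right)} = \frac{139}{3}$ ($A{\left(d,l \right)} = \left(- \frac{1}{3}\right) \left(-139\right) = \frac{139}{3}$)
$b = -144701$ ($b = 3 - \left(-45 - 23\right) \left(2 \cdot 6 \left(5 + 5\right) - 8\right) \left(-49 + 30\right) = 3 - - 68 \left(2 \cdot 6 \cdot 10 - 8\right) \left(-19\right) = 3 - - 68 \left(120 - 8\right) \left(-19\right) = 3 - - 68 \cdot 112 \left(-19\right) = 3 - \left(-68\right) \left(-2128\right) = 3 - 144704 = -144701$)
$A{\left(3 - 14,K \right)} + b = \frac{139}{3} - 144701 = - \frac{433964}{3}$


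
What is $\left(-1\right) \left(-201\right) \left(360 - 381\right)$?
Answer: $-4221$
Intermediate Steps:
$\left(-1\right) \left(-201\right) \left(360 - 381\right) = 201 \left(-21\right) = -4221$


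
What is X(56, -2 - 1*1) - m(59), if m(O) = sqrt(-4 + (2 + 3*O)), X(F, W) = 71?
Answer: 71 - 5*sqrt(7) ≈ 57.771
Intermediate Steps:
m(O) = sqrt(-2 + 3*O)
X(56, -2 - 1*1) - m(59) = 71 - sqrt(-2 + 3*59) = 71 - sqrt(-2 + 177) = 71 - sqrt(175) = 71 - 5*sqrt(7)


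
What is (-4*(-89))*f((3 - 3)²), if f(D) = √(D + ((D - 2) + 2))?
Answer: 0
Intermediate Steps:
f(D) = √2*√D (f(D) = √(D + ((-2 + D) + 2)) = √(D + D) = √(2*D) = √2*√D)
(-4*(-89))*f((3 - 3)²) = (-4*(-89))*(√2*√((3 - 3)²)) = 356*(√2*√(0²)) = 356*(√2*√0) = 356*(√2*0) = 356*0 = 0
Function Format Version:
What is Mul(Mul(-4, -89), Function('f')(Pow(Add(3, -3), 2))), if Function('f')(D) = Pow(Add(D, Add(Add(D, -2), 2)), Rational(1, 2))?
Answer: 0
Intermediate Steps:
Function('f')(D) = Mul(Pow(2, Rational(1, 2)), Pow(D, Rational(1, 2))) (Function('f')(D) = Pow(Add(D, Add(Add(-2, D), 2)), Rational(1, 2)) = Pow(Add(D, D), Rational(1, 2)) = Pow(Mul(2, D), Rational(1, 2)) = Mul(Pow(2, Rational(1, 2)), Pow(D, Rational(1, 2))))
Mul(Mul(-4, -89), Function('f')(Pow(Add(3, -3), 2))) = Mul(Mul(-4, -89), Mul(Pow(2, Rational(1, 2)), Pow(Pow(Add(3, -3), 2), Rational(1, 2)))) = Mul(356, Mul(Pow(2, Rational(1, 2)), Pow(Pow(0, 2), Rational(1, 2)))) = Mul(356, Mul(Pow(2, Rational(1, 2)), Pow(0, Rational(1, 2)))) = Mul(356, Mul(Pow(2, Rational(1, 2)), 0)) = Mul(356, 0) = 0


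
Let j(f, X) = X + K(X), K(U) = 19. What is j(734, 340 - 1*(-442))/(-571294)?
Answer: -801/571294 ≈ -0.0014021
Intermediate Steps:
j(f, X) = 19 + X (j(f, X) = X + 19 = 19 + X)
j(734, 340 - 1*(-442))/(-571294) = (19 + (340 - 1*(-442)))/(-571294) = (19 + (340 + 442))*(-1/571294) = (19 + 782)*(-1/571294) = 801*(-1/571294) = -801/571294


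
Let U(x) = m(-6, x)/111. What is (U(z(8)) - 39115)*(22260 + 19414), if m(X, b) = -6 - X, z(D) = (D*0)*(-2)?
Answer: -1630078510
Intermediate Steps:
z(D) = 0 (z(D) = 0*(-2) = 0)
U(x) = 0 (U(x) = (-6 - 1*(-6))/111 = (-6 + 6)*(1/111) = 0*(1/111) = 0)
(U(z(8)) - 39115)*(22260 + 19414) = (0 - 39115)*(22260 + 19414) = -39115*41674 = -1630078510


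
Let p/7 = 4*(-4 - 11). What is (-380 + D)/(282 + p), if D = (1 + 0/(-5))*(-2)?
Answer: 191/69 ≈ 2.7681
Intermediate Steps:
p = -420 (p = 7*(4*(-4 - 11)) = 7*(4*(-15)) = 7*(-60) = -420)
D = -2 (D = (1 + 0*(-1/5))*(-2) = (1 + 0)*(-2) = 1*(-2) = -2)
(-380 + D)/(282 + p) = (-380 - 2)/(282 - 420) = -382/(-138) = -382*(-1/138) = 191/69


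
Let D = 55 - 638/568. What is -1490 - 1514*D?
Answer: -11794437/142 ≈ -83059.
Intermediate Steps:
D = 15301/284 (D = 55 - 638*1/568 = 55 - 319/284 = 15301/284 ≈ 53.877)
-1490 - 1514*D = -1490 - 1514*15301/284 = -1490 - 11582857/142 = -11794437/142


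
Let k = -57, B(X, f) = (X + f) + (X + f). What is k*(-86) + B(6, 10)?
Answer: 4934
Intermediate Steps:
B(X, f) = 2*X + 2*f
k*(-86) + B(6, 10) = -57*(-86) + (2*6 + 2*10) = 4902 + (12 + 20) = 4902 + 32 = 4934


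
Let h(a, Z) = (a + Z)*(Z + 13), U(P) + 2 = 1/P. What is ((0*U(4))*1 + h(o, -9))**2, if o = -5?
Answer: 3136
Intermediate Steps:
U(P) = -2 + 1/P
h(a, Z) = (13 + Z)*(Z + a) (h(a, Z) = (Z + a)*(13 + Z) = (13 + Z)*(Z + a))
((0*U(4))*1 + h(o, -9))**2 = ((0*(-2 + 1/4))*1 + ((-9)**2 + 13*(-9) + 13*(-5) - 9*(-5)))**2 = ((0*(-2 + 1/4))*1 + (81 - 117 - 65 + 45))**2 = ((0*(-7/4))*1 - 56)**2 = (0*1 - 56)**2 = (0 - 56)**2 = (-56)**2 = 3136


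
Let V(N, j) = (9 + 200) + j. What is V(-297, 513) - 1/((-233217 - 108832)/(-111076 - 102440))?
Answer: 246745862/342049 ≈ 721.38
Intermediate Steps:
V(N, j) = 209 + j
V(-297, 513) - 1/((-233217 - 108832)/(-111076 - 102440)) = (209 + 513) - 1/((-233217 - 108832)/(-111076 - 102440)) = 722 - 1/((-342049/(-213516))) = 722 - 1/((-342049*(-1/213516))) = 722 - 1/342049/213516 = 722 - 1*213516/342049 = 722 - 213516/342049 = 246745862/342049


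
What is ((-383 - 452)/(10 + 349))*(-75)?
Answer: 62625/359 ≈ 174.44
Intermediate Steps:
((-383 - 452)/(10 + 349))*(-75) = -835/359*(-75) = 62625/359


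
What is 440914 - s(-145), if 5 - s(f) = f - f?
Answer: 440909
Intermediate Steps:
s(f) = 5 (s(f) = 5 - (f - f) = 5 - 1*0 = 5 + 0 = 5)
440914 - s(-145) = 440914 - 1*5 = 440914 - 5 = 440909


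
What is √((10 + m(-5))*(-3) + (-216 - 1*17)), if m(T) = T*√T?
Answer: √(-263 + 15*I*√5) ≈ 1.032 + 16.25*I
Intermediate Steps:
m(T) = T^(3/2)
√((10 + m(-5))*(-3) + (-216 - 1*17)) = √((10 + (-5)^(3/2))*(-3) + (-216 - 1*17)) = √((10 - 5*I*√5)*(-3) + (-216 - 17)) = √((-30 + 15*I*√5) - 233) = √(-263 + 15*I*√5)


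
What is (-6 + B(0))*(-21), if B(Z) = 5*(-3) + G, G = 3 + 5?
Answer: 273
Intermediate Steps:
G = 8
B(Z) = -7 (B(Z) = 5*(-3) + 8 = -15 + 8 = -7)
(-6 + B(0))*(-21) = (-6 - 7)*(-21) = -13*(-21) = 273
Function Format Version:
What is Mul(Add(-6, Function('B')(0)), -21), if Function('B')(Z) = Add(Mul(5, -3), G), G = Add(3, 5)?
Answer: 273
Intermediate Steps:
G = 8
Function('B')(Z) = -7 (Function('B')(Z) = Add(Mul(5, -3), 8) = Add(-15, 8) = -7)
Mul(Add(-6, Function('B')(0)), -21) = Mul(Add(-6, -7), -21) = Mul(-13, -21) = 273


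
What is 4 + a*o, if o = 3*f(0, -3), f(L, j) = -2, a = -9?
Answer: 58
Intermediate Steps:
o = -6 (o = 3*(-2) = -6)
4 + a*o = 4 - 9*(-6) = 4 + 54 = 58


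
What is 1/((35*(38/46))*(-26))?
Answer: -23/17290 ≈ -0.0013302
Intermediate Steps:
1/((35*(38/46))*(-26)) = 1/((35*(38*(1/46)))*(-26)) = 1/((35*(19/23))*(-26)) = 1/((665/23)*(-26)) = 1/(-17290/23) = -23/17290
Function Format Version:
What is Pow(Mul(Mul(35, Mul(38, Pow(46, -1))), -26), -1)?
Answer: Rational(-23, 17290) ≈ -0.0013302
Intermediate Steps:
Pow(Mul(Mul(35, Mul(38, Pow(46, -1))), -26), -1) = Pow(Mul(Mul(35, Mul(38, Rational(1, 46))), -26), -1) = Pow(Mul(Mul(35, Rational(19, 23)), -26), -1) = Pow(Mul(Rational(665, 23), -26), -1) = Pow(Rational(-17290, 23), -1) = Rational(-23, 17290)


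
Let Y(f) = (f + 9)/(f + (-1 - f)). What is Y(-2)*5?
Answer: -35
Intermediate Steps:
Y(f) = -9 - f (Y(f) = (9 + f)/(-1) = (9 + f)*(-1) = -9 - f)
Y(-2)*5 = (-9 - 1*(-2))*5 = (-9 + 2)*5 = -7*5 = -35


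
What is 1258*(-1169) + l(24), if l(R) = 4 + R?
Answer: -1470574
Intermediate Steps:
1258*(-1169) + l(24) = 1258*(-1169) + (4 + 24) = -1470602 + 28 = -1470574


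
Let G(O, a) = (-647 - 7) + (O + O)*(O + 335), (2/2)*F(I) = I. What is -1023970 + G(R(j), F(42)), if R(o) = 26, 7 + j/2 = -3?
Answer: -1005852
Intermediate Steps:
j = -20 (j = -14 + 2*(-3) = -14 - 6 = -20)
F(I) = I
G(O, a) = -654 + 2*O*(335 + O) (G(O, a) = -654 + (2*O)*(335 + O) = -654 + 2*O*(335 + O))
-1023970 + G(R(j), F(42)) = -1023970 + (-654 + 2*26² + 670*26) = -1023970 + (-654 + 2*676 + 17420) = -1023970 + (-654 + 1352 + 17420) = -1023970 + 18118 = -1005852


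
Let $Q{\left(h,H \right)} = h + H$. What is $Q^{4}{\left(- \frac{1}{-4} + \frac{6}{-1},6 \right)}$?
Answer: $\frac{1}{256} \approx 0.0039063$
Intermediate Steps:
$Q{\left(h,H \right)} = H + h$
$Q^{4}{\left(- \frac{1}{-4} + \frac{6}{-1},6 \right)} = \left(6 + \left(- \frac{1}{-4} + \frac{6}{-1}\right)\right)^{4} = \left(6 + \left(\left(-1\right) \left(- \frac{1}{4}\right) + 6 \left(-1\right)\right)\right)^{4} = \left(6 + \left(\frac{1}{4} - 6\right)\right)^{4} = \left(6 - \frac{23}{4}\right)^{4} = \left(\frac{1}{4}\right)^{4} = \frac{1}{256}$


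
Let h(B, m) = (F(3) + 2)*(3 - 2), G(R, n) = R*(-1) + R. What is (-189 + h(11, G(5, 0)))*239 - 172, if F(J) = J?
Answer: -44148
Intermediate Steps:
G(R, n) = 0 (G(R, n) = -R + R = 0)
h(B, m) = 5 (h(B, m) = (3 + 2)*(3 - 2) = 5*1 = 5)
(-189 + h(11, G(5, 0)))*239 - 172 = (-189 + 5)*239 - 172 = -184*239 - 172 = -43976 - 172 = -44148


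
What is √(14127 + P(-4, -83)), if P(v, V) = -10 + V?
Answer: √14034 ≈ 118.47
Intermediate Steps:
√(14127 + P(-4, -83)) = √(14127 + (-10 - 83)) = √(14127 - 93) = √14034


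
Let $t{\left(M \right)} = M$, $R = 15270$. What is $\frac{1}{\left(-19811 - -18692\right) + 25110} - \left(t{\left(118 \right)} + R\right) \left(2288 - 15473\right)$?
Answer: $\frac{4867552702981}{23991} \approx 2.0289 \cdot 10^{8}$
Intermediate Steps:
$\frac{1}{\left(-19811 - -18692\right) + 25110} - \left(t{\left(118 \right)} + R\right) \left(2288 - 15473\right) = \frac{1}{\left(-19811 - -18692\right) + 25110} - \left(118 + 15270\right) \left(2288 - 15473\right) = \frac{1}{\left(-19811 + 18692\right) + 25110} - 15388 \left(-13185\right) = \frac{1}{-1119 + 25110} - -202890780 = \frac{1}{23991} + 202890780 = \frac{4867552702981}{23991}$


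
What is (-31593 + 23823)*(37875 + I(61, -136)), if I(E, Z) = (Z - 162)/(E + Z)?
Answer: -1471598114/5 ≈ -2.9432e+8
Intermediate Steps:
I(E, Z) = (-162 + Z)/(E + Z)
(-31593 + 23823)*(37875 + I(61, -136)) = (-31593 + 23823)*(37875 + (-162 - 136)/(61 - 136)) = -7770*(37875 - 298/(-75)) = -7770*(37875 - 1/75*(-298)) = -7770*(37875 + 298/75) = -7770*2840923/75 = -1471598114/5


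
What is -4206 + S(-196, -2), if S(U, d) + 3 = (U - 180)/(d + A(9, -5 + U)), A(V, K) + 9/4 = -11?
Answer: -255245/61 ≈ -4184.3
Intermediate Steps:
A(V, K) = -53/4 (A(V, K) = -9/4 - 11 = -53/4)
S(U, d) = -3 + (-180 + U)/(-53/4 + d) (S(U, d) = -3 + (U - 180)/(d - 53/4) = -3 + (-180 + U)/(-53/4 + d))
-4206 + S(-196, -2) = -4206 + (-561 - 12*(-2) + 4*(-196))/(-53 + 4*(-2)) = -4206 + (-561 + 24 - 784)/(-53 - 8) = -4206 - 1321/(-61) = -4206 - 1/61*(-1321) = -4206 + 1321/61 = -255245/61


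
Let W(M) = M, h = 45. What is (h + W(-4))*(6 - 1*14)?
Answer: -328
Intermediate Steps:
(h + W(-4))*(6 - 1*14) = (45 - 4)*(6 - 1*14) = 41*(6 - 14) = 41*(-8) = -328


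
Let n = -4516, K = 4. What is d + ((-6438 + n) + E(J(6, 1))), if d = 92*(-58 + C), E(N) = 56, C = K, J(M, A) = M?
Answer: -15866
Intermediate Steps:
C = 4
d = -4968 (d = 92*(-58 + 4) = 92*(-54) = -4968)
d + ((-6438 + n) + E(J(6, 1))) = -4968 + ((-6438 - 4516) + 56) = -4968 + (-10954 + 56) = -4968 - 10898 = -15866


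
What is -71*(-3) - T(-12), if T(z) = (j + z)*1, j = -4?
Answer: 229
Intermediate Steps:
T(z) = -4 + z (T(z) = (-4 + z)*1 = -4 + z)
-71*(-3) - T(-12) = -71*(-3) - (-4 - 12) = 213 - 1*(-16) = 213 + 16 = 229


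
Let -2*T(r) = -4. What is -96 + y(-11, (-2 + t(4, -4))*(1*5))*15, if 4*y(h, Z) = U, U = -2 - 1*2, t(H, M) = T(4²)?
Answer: -111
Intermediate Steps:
T(r) = 2 (T(r) = -½*(-4) = 2)
t(H, M) = 2
U = -4 (U = -2 - 2 = -4)
y(h, Z) = -1 (y(h, Z) = (¼)*(-4) = -1)
-96 + y(-11, (-2 + t(4, -4))*(1*5))*15 = -96 - 1*15 = -96 - 15 = -111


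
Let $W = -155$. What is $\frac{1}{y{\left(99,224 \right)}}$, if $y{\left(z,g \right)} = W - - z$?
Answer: $- \frac{1}{56} \approx -0.017857$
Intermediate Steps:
$y{\left(z,g \right)} = -155 + z$ ($y{\left(z,g \right)} = -155 - - z = -155 + z$)
$\frac{1}{y{\left(99,224 \right)}} = \frac{1}{-155 + 99} = \frac{1}{-56} = - \frac{1}{56}$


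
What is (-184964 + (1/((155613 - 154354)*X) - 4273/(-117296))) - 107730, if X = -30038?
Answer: -649177883019656719/2217940797616 ≈ -2.9269e+5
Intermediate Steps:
(-184964 + (1/((155613 - 154354)*X) - 4273/(-117296))) - 107730 = (-184964 + (1/((155613 - 154354)*(-30038)) - 4273/(-117296))) - 107730 = (-184964 + (-1/30038/1259 - 4273*(-1/117296))) - 107730 = (-184964 + ((1/1259)*(-1/30038) + 4273/117296)) - 107730 = (-184964 + (-1/37817842 + 4273/117296)) - 107730 = (-184964 + 80797760785/2217940797616) - 107730 = -410239120892485039/2217940797616 - 107730 = -649177883019656719/2217940797616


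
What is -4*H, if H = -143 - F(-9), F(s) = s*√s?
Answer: 572 - 108*I ≈ 572.0 - 108.0*I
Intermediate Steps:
F(s) = s^(3/2)
H = -143 + 27*I (H = -143 - (-9)^(3/2) = -143 - (-27)*I = -143 + 27*I ≈ -143.0 + 27.0*I)
-4*H = -4*(-143 + 27*I) = 572 - 108*I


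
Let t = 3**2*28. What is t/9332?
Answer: 63/2333 ≈ 0.027004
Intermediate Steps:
t = 252 (t = 9*28 = 252)
t/9332 = 252/9332 = 252*(1/9332) = 63/2333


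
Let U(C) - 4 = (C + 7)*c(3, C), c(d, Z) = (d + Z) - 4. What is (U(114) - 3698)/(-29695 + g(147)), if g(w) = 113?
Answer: -9979/29582 ≈ -0.33733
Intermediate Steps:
c(d, Z) = -4 + Z + d (c(d, Z) = (Z + d) - 4 = -4 + Z + d)
U(C) = 4 + (-1 + C)*(7 + C) (U(C) = 4 + (C + 7)*(-4 + C + 3) = 4 + (7 + C)*(-1 + C) = 4 + (-1 + C)*(7 + C))
(U(114) - 3698)/(-29695 + g(147)) = ((-3 + 114² + 6*114) - 3698)/(-29695 + 113) = ((-3 + 12996 + 684) - 3698)/(-29582) = (13677 - 3698)*(-1/29582) = 9979*(-1/29582) = -9979/29582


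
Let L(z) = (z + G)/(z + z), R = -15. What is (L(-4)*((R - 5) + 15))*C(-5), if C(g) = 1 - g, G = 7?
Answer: 45/4 ≈ 11.250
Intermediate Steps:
L(z) = (7 + z)/(2*z) (L(z) = (z + 7)/(z + z) = (7 + z)/((2*z)) = (7 + z)*(1/(2*z)) = (7 + z)/(2*z))
(L(-4)*((R - 5) + 15))*C(-5) = (((1/2)*(7 - 4)/(-4))*((-15 - 5) + 15))*(1 - 1*(-5)) = (((1/2)*(-1/4)*3)*(-20 + 15))*(1 + 5) = -3/8*(-5)*6 = (15/8)*6 = 45/4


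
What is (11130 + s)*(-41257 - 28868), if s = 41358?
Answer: -3680721000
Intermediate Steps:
(11130 + s)*(-41257 - 28868) = (11130 + 41358)*(-41257 - 28868) = 52488*(-70125) = -3680721000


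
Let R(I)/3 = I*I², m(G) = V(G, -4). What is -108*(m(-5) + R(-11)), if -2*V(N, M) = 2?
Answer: 431352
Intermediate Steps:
V(N, M) = -1 (V(N, M) = -½*2 = -1)
m(G) = -1
R(I) = 3*I³ (R(I) = 3*(I*I²) = 3*I³)
-108*(m(-5) + R(-11)) = -108*(-1 + 3*(-11)³) = -108*(-1 + 3*(-1331)) = -108*(-1 - 3993) = -108*(-3994) = 431352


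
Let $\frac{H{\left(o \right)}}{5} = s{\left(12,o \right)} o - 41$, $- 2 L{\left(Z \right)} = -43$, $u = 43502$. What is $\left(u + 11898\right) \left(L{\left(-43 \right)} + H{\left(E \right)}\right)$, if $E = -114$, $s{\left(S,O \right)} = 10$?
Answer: $-325945900$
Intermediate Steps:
$L{\left(Z \right)} = \frac{43}{2}$ ($L{\left(Z \right)} = \left(- \frac{1}{2}\right) \left(-43\right) = \frac{43}{2}$)
$H{\left(o \right)} = -205 + 50 o$ ($H{\left(o \right)} = 5 \left(10 o - 41\right) = 5 \left(-41 + 10 o\right) = -205 + 50 o$)
$\left(u + 11898\right) \left(L{\left(-43 \right)} + H{\left(E \right)}\right) = \left(43502 + 11898\right) \left(\frac{43}{2} + \left(-205 + 50 \left(-114\right)\right)\right) = 55400 \left(\frac{43}{2} - 5905\right) = 55400 \left(- \frac{11767}{2}\right) = -325945900$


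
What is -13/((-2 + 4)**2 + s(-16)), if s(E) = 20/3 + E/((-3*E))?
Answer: -39/31 ≈ -1.2581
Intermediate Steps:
s(E) = 19/3 (s(E) = 20*(1/3) + E*(-1/(3*E)) = 20/3 - 1/3 = 19/3)
-13/((-2 + 4)**2 + s(-16)) = -13/((-2 + 4)**2 + 19/3) = -13/(2**2 + 19/3) = -13/(4 + 19/3) = -13/31/3 = -13*3/31 = -39/31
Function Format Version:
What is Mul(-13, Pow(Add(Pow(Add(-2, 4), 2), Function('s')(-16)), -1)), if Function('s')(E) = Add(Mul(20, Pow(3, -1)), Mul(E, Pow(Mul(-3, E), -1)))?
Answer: Rational(-39, 31) ≈ -1.2581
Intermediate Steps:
Function('s')(E) = Rational(19, 3) (Function('s')(E) = Add(Mul(20, Rational(1, 3)), Mul(E, Mul(Rational(-1, 3), Pow(E, -1)))) = Add(Rational(20, 3), Rational(-1, 3)) = Rational(19, 3))
Mul(-13, Pow(Add(Pow(Add(-2, 4), 2), Function('s')(-16)), -1)) = Mul(-13, Pow(Add(Pow(Add(-2, 4), 2), Rational(19, 3)), -1)) = Mul(-13, Pow(Add(Pow(2, 2), Rational(19, 3)), -1)) = Mul(-13, Pow(Add(4, Rational(19, 3)), -1)) = Mul(-13, Pow(Rational(31, 3), -1)) = Mul(-13, Rational(3, 31)) = Rational(-39, 31)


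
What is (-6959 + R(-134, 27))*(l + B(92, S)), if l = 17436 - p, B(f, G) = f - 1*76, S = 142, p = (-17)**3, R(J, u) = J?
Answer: -158634945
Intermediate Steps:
p = -4913
B(f, G) = -76 + f (B(f, G) = f - 76 = -76 + f)
l = 22349 (l = 17436 - 1*(-4913) = 17436 + 4913 = 22349)
(-6959 + R(-134, 27))*(l + B(92, S)) = (-6959 - 134)*(22349 + (-76 + 92)) = -7093*(22349 + 16) = -7093*22365 = -158634945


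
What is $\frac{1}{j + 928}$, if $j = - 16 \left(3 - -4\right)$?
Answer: $\frac{1}{816} \approx 0.0012255$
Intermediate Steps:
$j = -112$ ($j = - 16 \left(3 + 4\right) = \left(-16\right) 7 = -112$)
$\frac{1}{j + 928} = \frac{1}{-112 + 928} = \frac{1}{816}$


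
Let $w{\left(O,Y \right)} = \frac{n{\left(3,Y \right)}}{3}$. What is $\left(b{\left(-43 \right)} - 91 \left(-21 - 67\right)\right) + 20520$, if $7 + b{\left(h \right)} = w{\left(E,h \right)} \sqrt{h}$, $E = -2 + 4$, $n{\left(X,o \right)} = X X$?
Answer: $28521 + 3 i \sqrt{43} \approx 28521.0 + 19.672 i$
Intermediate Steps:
$n{\left(X,o \right)} = X^{2}$
$E = 2$
$w{\left(O,Y \right)} = 3$ ($w{\left(O,Y \right)} = \frac{3^{2}}{3} = 9 \cdot \frac{1}{3} = 3$)
$b{\left(h \right)} = -7 + 3 \sqrt{h}$
$\left(b{\left(-43 \right)} - 91 \left(-21 - 67\right)\right) + 20520 = \left(\left(-7 + 3 \sqrt{-43}\right) - 91 \left(-21 - 67\right)\right) + 20520 = \left(\left(-7 + 3 i \sqrt{43}\right) - -8008\right) + 20520 = \left(\left(-7 + 3 i \sqrt{43}\right) + 8008\right) + 20520 = \left(8001 + 3 i \sqrt{43}\right) + 20520 = 28521 + 3 i \sqrt{43}$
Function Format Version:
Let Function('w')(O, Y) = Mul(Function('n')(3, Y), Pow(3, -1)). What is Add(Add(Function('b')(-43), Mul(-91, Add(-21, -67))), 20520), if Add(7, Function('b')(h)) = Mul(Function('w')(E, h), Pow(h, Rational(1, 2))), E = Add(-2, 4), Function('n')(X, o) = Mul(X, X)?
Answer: Add(28521, Mul(3, I, Pow(43, Rational(1, 2)))) ≈ Add(28521., Mul(19.672, I))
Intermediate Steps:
Function('n')(X, o) = Pow(X, 2)
E = 2
Function('w')(O, Y) = 3 (Function('w')(O, Y) = Mul(Pow(3, 2), Pow(3, -1)) = Mul(9, Rational(1, 3)) = 3)
Function('b')(h) = Add(-7, Mul(3, Pow(h, Rational(1, 2))))
Add(Add(Function('b')(-43), Mul(-91, Add(-21, -67))), 20520) = Add(Add(Add(-7, Mul(3, Pow(-43, Rational(1, 2)))), Mul(-91, Add(-21, -67))), 20520) = Add(Add(Add(-7, Mul(3, Mul(I, Pow(43, Rational(1, 2))))), Mul(-91, -88)), 20520) = Add(Add(Add(-7, Mul(3, I, Pow(43, Rational(1, 2)))), 8008), 20520) = Add(Add(8001, Mul(3, I, Pow(43, Rational(1, 2)))), 20520) = Add(28521, Mul(3, I, Pow(43, Rational(1, 2))))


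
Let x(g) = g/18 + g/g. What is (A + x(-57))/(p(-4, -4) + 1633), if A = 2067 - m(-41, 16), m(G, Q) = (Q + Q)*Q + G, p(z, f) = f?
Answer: 9563/9774 ≈ 0.97841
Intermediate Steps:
m(G, Q) = G + 2*Q**2 (m(G, Q) = (2*Q)*Q + G = 2*Q**2 + G = G + 2*Q**2)
A = 1596 (A = 2067 - (-41 + 2*16**2) = 2067 - (-41 + 2*256) = 2067 - (-41 + 512) = 2067 - 1*471 = 2067 - 471 = 1596)
x(g) = 1 + g/18 (x(g) = g*(1/18) + 1 = g/18 + 1 = 1 + g/18)
(A + x(-57))/(p(-4, -4) + 1633) = (1596 + (1 + (1/18)*(-57)))/(-4 + 1633) = (1596 + (1 - 19/6))/1629 = (1596 - 13/6)*(1/1629) = (9563/6)*(1/1629) = 9563/9774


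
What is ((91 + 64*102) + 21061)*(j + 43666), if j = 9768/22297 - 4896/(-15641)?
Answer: 38320858613620160/31704307 ≈ 1.2087e+9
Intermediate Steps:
j = 23813400/31704307 (j = 9768*(1/22297) - 4896*(-1/15641) = 888/2027 + 4896/15641 = 23813400/31704307 ≈ 0.75111)
((91 + 64*102) + 21061)*(j + 43666) = ((91 + 64*102) + 21061)*(23813400/31704307 + 43666) = ((91 + 6528) + 21061)*(1384424082862/31704307) = (6619 + 21061)*(1384424082862/31704307) = 27680*(1384424082862/31704307) = 38320858613620160/31704307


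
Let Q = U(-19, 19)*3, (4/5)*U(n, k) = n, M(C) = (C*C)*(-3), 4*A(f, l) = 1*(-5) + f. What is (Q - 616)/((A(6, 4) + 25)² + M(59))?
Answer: 10996/156887 ≈ 0.070089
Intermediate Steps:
A(f, l) = -5/4 + f/4 (A(f, l) = (1*(-5) + f)/4 = (-5 + f)/4 = -5/4 + f/4)
M(C) = -3*C² (M(C) = C²*(-3) = -3*C²)
U(n, k) = 5*n/4
Q = -285/4 (Q = ((5/4)*(-19))*3 = -95/4*3 = -285/4 ≈ -71.250)
(Q - 616)/((A(6, 4) + 25)² + M(59)) = (-285/4 - 616)/(((-5/4 + (¼)*6) + 25)² - 3*59²) = -2749/(4*(((-5/4 + 3/2) + 25)² - 3*3481)) = -2749/(4*((¼ + 25)² - 10443)) = -2749/(4*((101/4)² - 10443)) = -2749/(4*(10201/16 - 10443)) = -2749/(4*(-156887/16)) = -2749/4*(-16/156887) = 10996/156887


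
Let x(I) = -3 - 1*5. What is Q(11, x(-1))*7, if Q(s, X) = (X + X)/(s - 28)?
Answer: 112/17 ≈ 6.5882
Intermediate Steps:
x(I) = -8 (x(I) = -3 - 5 = -8)
Q(s, X) = 2*X/(-28 + s) (Q(s, X) = (2*X)/(-28 + s) = 2*X/(-28 + s))
Q(11, x(-1))*7 = (2*(-8)/(-28 + 11))*7 = (2*(-8)/(-17))*7 = (2*(-8)*(-1/17))*7 = (16/17)*7 = 112/17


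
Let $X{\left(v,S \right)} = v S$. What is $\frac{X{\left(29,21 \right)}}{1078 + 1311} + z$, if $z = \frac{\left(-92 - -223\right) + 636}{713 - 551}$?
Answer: $\frac{1931021}{387018} \approx 4.9895$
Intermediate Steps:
$X{\left(v,S \right)} = S v$
$z = \frac{767}{162}$ ($z = \frac{\left(-92 + 223\right) + 636}{162} = \left(131 + 636\right) \frac{1}{162} = 767 \cdot \frac{1}{162} = \frac{767}{162} \approx 4.7346$)
$\frac{X{\left(29,21 \right)}}{1078 + 1311} + z = \frac{21 \cdot 29}{1078 + 1311} + \frac{767}{162} = \frac{1}{2389} \cdot 609 + \frac{767}{162} = \frac{609}{2389} + \frac{767}{162} = \frac{1931021}{387018}$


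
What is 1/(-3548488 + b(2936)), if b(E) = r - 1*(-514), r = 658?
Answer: -1/3547316 ≈ -2.8190e-7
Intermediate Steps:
b(E) = 1172 (b(E) = 658 - 1*(-514) = 658 + 514 = 1172)
1/(-3548488 + b(2936)) = 1/(-3548488 + 1172) = 1/(-3547316) = -1/3547316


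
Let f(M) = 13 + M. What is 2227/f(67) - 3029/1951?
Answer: 4102557/156080 ≈ 26.285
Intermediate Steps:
2227/f(67) - 3029/1951 = 2227/(13 + 67) - 3029/1951 = 2227/80 - 3029*1/1951 = 2227*(1/80) - 3029/1951 = 2227/80 - 3029/1951 = 4102557/156080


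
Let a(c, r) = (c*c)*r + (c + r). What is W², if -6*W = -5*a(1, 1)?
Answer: 25/4 ≈ 6.2500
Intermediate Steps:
a(c, r) = c + r + r*c² (a(c, r) = c²*r + (c + r) = r*c² + (c + r) = c + r + r*c²)
W = 5/2 (W = -(-5)*(1 + 1 + 1*1²)/6 = -(-5)*(1 + 1 + 1*1)/6 = -(-5)*(1 + 1 + 1)/6 = -(-5)*3/6 = -⅙*(-15) = 5/2 ≈ 2.5000)
W² = (5/2)² = 25/4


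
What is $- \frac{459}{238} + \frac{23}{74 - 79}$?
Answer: $- \frac{457}{70} \approx -6.5286$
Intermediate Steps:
$- \frac{459}{238} + \frac{23}{74 - 79} = \left(-459\right) \frac{1}{238} + \frac{23}{-5} = - \frac{27}{14} + 23 \left(- \frac{1}{5}\right) = - \frac{27}{14} - \frac{23}{5} = - \frac{457}{70}$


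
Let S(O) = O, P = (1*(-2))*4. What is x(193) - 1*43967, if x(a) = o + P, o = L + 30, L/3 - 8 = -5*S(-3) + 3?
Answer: -43867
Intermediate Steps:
P = -8 (P = -2*4 = -8)
L = 78 (L = 24 + 3*(-5*(-3) + 3) = 24 + 3*(15 + 3) = 24 + 3*18 = 24 + 54 = 78)
o = 108 (o = 78 + 30 = 108)
x(a) = 100 (x(a) = 108 - 8 = 100)
x(193) - 1*43967 = 100 - 1*43967 = 100 - 43967 = -43867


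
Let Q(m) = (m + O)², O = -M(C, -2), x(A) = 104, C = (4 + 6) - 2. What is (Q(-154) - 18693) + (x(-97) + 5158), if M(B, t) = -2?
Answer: 9673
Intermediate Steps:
C = 8 (C = 10 - 2 = 8)
O = 2 (O = -1*(-2) = 2)
Q(m) = (2 + m)² (Q(m) = (m + 2)² = (2 + m)²)
(Q(-154) - 18693) + (x(-97) + 5158) = ((2 - 154)² - 18693) + (104 + 5158) = ((-152)² - 18693) + 5262 = (23104 - 18693) + 5262 = 4411 + 5262 = 9673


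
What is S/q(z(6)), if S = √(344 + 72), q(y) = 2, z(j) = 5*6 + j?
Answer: 2*√26 ≈ 10.198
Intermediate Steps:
z(j) = 30 + j
S = 4*√26 (S = √416 = 4*√26 ≈ 20.396)
S/q(z(6)) = (4*√26)/2 = (4*√26)*(½) = 2*√26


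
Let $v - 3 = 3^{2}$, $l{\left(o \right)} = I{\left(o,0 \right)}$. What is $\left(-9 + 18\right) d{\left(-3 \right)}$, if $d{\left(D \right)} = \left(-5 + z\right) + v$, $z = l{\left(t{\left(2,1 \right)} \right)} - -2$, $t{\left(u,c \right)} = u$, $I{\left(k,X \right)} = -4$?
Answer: $45$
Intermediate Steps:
$l{\left(o \right)} = -4$
$v = 12$ ($v = 3 + 3^{2} = 3 + 9 = 12$)
$z = -2$ ($z = -4 - -2 = -4 + 2 = -2$)
$d{\left(D \right)} = 5$ ($d{\left(D \right)} = \left(-5 - 2\right) + 12 = -7 + 12 = 5$)
$\left(-9 + 18\right) d{\left(-3 \right)} = \left(-9 + 18\right) 5 = 9 \cdot 5 = 45$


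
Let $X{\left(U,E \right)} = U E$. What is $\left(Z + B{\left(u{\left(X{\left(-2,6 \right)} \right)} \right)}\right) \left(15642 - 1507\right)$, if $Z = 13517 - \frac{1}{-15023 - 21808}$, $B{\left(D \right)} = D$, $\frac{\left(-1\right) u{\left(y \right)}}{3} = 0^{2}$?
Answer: $\frac{7037033816780}{36831} \approx 1.9106 \cdot 10^{8}$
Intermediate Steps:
$X{\left(U,E \right)} = E U$
$u{\left(y \right)} = 0$ ($u{\left(y \right)} = - 3 \cdot 0^{2} = \left(-3\right) 0 = 0$)
$Z = \frac{497844628}{36831}$ ($Z = 13517 - \frac{1}{-36831} = 13517 - - \frac{1}{36831} = 13517 + \frac{1}{36831} = \frac{497844628}{36831} \approx 13517.0$)
$\left(Z + B{\left(u{\left(X{\left(-2,6 \right)} \right)} \right)}\right) \left(15642 - 1507\right) = \left(\frac{497844628}{36831} + 0\right) \left(15642 - 1507\right) = \frac{497844628}{36831} \cdot 14135 = \frac{7037033816780}{36831}$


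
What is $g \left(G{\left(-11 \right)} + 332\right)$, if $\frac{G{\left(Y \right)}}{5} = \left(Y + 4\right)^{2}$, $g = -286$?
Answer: $-165022$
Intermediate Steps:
$G{\left(Y \right)} = 5 \left(4 + Y\right)^{2}$ ($G{\left(Y \right)} = 5 \left(Y + 4\right)^{2} = 5 \left(4 + Y\right)^{2}$)
$g \left(G{\left(-11 \right)} + 332\right) = - 286 \left(5 \left(4 - 11\right)^{2} + 332\right) = - 286 \left(5 \left(-7\right)^{2} + 332\right) = - 286 \left(5 \cdot 49 + 332\right) = - 286 \left(245 + 332\right) = \left(-286\right) 577 = -165022$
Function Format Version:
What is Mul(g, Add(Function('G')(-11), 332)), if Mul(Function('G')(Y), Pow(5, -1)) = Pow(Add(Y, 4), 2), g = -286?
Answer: -165022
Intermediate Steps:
Function('G')(Y) = Mul(5, Pow(Add(4, Y), 2)) (Function('G')(Y) = Mul(5, Pow(Add(Y, 4), 2)) = Mul(5, Pow(Add(4, Y), 2)))
Mul(g, Add(Function('G')(-11), 332)) = Mul(-286, Add(Mul(5, Pow(Add(4, -11), 2)), 332)) = Mul(-286, Add(Mul(5, Pow(-7, 2)), 332)) = Mul(-286, Add(Mul(5, 49), 332)) = Mul(-286, Add(245, 332)) = Mul(-286, 577) = -165022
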